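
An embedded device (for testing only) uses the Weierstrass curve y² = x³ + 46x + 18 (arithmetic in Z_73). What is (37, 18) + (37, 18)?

tangent at (37, 18): λ = (3·37² + 46)/(2·18) ≡ 65/36. 36⁻¹ ≡ 71 (mod 73), so λ ≡ 65·71 ≡ 16.
  x = λ² - 37 - 37 = 256 - 74 ≡ 36; y = λ·(37 - 36) - 18 ≡ 71. → (36, 71)

(36, 71)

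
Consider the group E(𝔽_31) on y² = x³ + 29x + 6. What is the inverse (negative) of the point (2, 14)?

(2, 17)

-(2, 14) = (2, -14 mod 31) = (2, 17).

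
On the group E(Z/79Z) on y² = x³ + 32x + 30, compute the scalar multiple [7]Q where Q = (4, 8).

Double-and-add on 7 = (111)₂. Start with Q = (4, 8) for the leading 1-bit.
double: tangent at (4, 8): λ = (3·4² + 32)/(2·8) ≡ 1/16. 16⁻¹ ≡ 5 (mod 79) since 16·5 = 80 ≡ 1, so λ ≡ 1·5 ≡ 5.
  x = λ² - 4 - 4 = 25 - 8 ≡ 17; y = λ·(4 - 17) - 8 ≡ 6. → (17, 6)
add Q: (17, 6) + (4, 8). λ = (8 - 6)/(4 - 17) ≡ 2/66 mod 79. 66⁻¹ ≡ 6 (mod 79) since 66·6 = 396 ≡ 1, so λ ≡ 12.
  x = λ² - 17 - 4 = 144 - 21 ≡ 44; y = λ·(17 - 44) - 6 ≡ 65. → (44, 65)
double: tangent at (44, 65): λ = (3·44² + 32)/(2·65) ≡ 73/51. 51⁻¹ ≡ 31 (mod 79) since 51·31 = 1581 ≡ 1, so λ ≡ 73·31 ≡ 51.
  x = λ² - 44 - 44 = 2601 - 88 ≡ 64; y = λ·(44 - 64) - 65 ≡ 21. → (64, 21)
add Q: (64, 21) + (4, 8). λ = (8 - 21)/(4 - 64) ≡ 66/19 mod 79. 19⁻¹ ≡ 25 (mod 79), so λ ≡ 70.
  x = λ² - 64 - 4 = 4900 - 68 ≡ 13; y = λ·(64 - 13) - 21 ≡ 73. → (13, 73)

(13, 73)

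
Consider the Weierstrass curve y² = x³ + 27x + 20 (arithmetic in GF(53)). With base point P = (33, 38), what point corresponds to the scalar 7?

(9, 12)

Double-and-add on 7 = (111)₂. Start with P = (33, 38) for the leading 1-bit.
double: tangent at (33, 38): λ = (3·33² + 27)/(2·38) ≡ 8/23. 23⁻¹ ≡ 30 (mod 53), so λ ≡ 8·30 ≡ 28.
  x = λ² - 33 - 33 = 784 - 66 ≡ 29; y = λ·(33 - 29) - 38 ≡ 21. → (29, 21)
add P: (29, 21) + (33, 38). λ = (38 - 21)/(33 - 29) ≡ 17/4 mod 53. 4⁻¹ ≡ 40 (mod 53) since 4·40 = 160 ≡ 1, so λ ≡ 44.
  x = λ² - 29 - 33 = 1936 - 62 ≡ 19; y = λ·(29 - 19) - 21 ≡ 48. → (19, 48)
double: tangent at (19, 48): λ = (3·19² + 27)/(2·48) ≡ 50/43. 43⁻¹ ≡ 37 (mod 53) since 43·37 = 1591 ≡ 1, so λ ≡ 50·37 ≡ 48.
  x = λ² - 19 - 19 = 2304 - 38 ≡ 40; y = λ·(19 - 40) - 48 ≡ 4. → (40, 4)
add P: (40, 4) + (33, 38). λ = (38 - 4)/(33 - 40) ≡ 34/46 mod 53. 46⁻¹ ≡ 15 (mod 53), so λ ≡ 33.
  x = λ² - 40 - 33 = 1089 - 73 ≡ 9; y = λ·(40 - 9) - 4 ≡ 12. → (9, 12)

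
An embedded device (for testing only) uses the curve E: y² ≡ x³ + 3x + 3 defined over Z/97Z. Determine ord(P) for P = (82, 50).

2P: tangent at (82, 50): λ = (3·82² + 3)/(2·50) ≡ 96/3. 3⁻¹ ≡ 65 (mod 97), so λ ≡ 96·65 ≡ 32.
  x = λ² - 82 - 82 = 1024 - 164 ≡ 84; y = λ·(82 - 84) - 50 ≡ 80. → (84, 80)
3P: (84, 80) + (82, 50). λ = (50 - 80)/(82 - 84) ≡ 67/95 mod 97. 95⁻¹ ≡ 48 (mod 97), so λ ≡ 15.
  x = λ² - 84 - 82 = 225 - 166 ≡ 59; y = λ·(84 - 59) - 80 ≡ 4. → (59, 4)
4P: (59, 4) + (82, 50). λ = (50 - 4)/(82 - 59) ≡ 46/23 mod 97. 23⁻¹ ≡ 38 (mod 97), so λ ≡ 2.
  x = λ² - 59 - 82 = 4 - 141 ≡ 57; y = λ·(59 - 57) - 4 ≡ 0. → (57, 0)
5P: (57, 0) + (82, 50). λ = (50 - 0)/(82 - 57) ≡ 50/25 mod 97. 25⁻¹ ≡ 66 (mod 97), so λ ≡ 2.
  x = λ² - 57 - 82 = 4 - 139 ≡ 59; y = λ·(57 - 59) - 0 ≡ 93. → (59, 93)
6P: (59, 93) + (82, 50). λ = (50 - 93)/(82 - 59) ≡ 54/23 mod 97. 23⁻¹ ≡ 38 (mod 97), so λ ≡ 15.
  x = λ² - 59 - 82 = 225 - 141 ≡ 84; y = λ·(59 - 84) - 93 ≡ 17. → (84, 17)
7P: (84, 17) + (82, 50). λ = (50 - 17)/(82 - 84) ≡ 33/95 mod 97. 95⁻¹ ≡ 48 (mod 97) since 95·48 = 4560 ≡ 1, so λ ≡ 32.
  x = λ² - 84 - 82 = 1024 - 166 ≡ 82; y = λ·(84 - 82) - 17 ≡ 47. → (82, 47)
8P: (82, 47) + (82, 50): same x and y₁ ≡ -y₂, so the sum is 𝒪.
8P = 𝒪, so the order is 8.

8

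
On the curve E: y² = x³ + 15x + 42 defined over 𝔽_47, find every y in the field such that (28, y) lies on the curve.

18, 29

x³ + 15x + 42 = 22414 ≡ 42 (mod 47).
Square roots of 42 mod 47: 18 and 29 (since 18² = 324 ≡ 42).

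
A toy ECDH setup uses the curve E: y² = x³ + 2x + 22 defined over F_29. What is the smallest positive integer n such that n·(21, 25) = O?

10

2P: tangent at (21, 25): λ = (3·21² + 2)/(2·25) ≡ 20/21. 21⁻¹ ≡ 18 (mod 29), so λ ≡ 20·18 ≡ 12.
  x = λ² - 21 - 21 = 144 - 42 ≡ 15; y = λ·(21 - 15) - 25 ≡ 18. → (15, 18)
3P: (15, 18) + (21, 25). λ = (25 - 18)/(21 - 15) ≡ 7/6 mod 29. 6⁻¹ ≡ 5 (mod 29) since 6·5 = 30 ≡ 1, so λ ≡ 6.
  x = λ² - 15 - 21 = 36 - 36 ≡ 0; y = λ·(15 - 0) - 18 ≡ 14. → (0, 14)
4P: (0, 14) + (21, 25). λ = (25 - 14)/(21 - 0) ≡ 11/21 mod 29. 21⁻¹ ≡ 18 (mod 29) since 21·18 = 378 ≡ 1, so λ ≡ 24.
  x = λ² - 0 - 21 = 576 - 21 ≡ 4; y = λ·(0 - 4) - 14 ≡ 6. → (4, 6)
5P: (4, 6) + (21, 25). λ = (25 - 6)/(21 - 4) ≡ 19/17 mod 29. 17⁻¹ ≡ 12 (mod 29) since 17·12 = 204 ≡ 1, so λ ≡ 25.
  x = λ² - 4 - 21 = 625 - 25 ≡ 20; y = λ·(4 - 20) - 6 ≡ 0. → (20, 0)
6P: (20, 0) + (21, 25). λ = (25 - 0)/(21 - 20) ≡ 25/1 mod 29. 1⁻¹ ≡ 1 (mod 29), so λ ≡ 25.
  x = λ² - 20 - 21 = 625 - 41 ≡ 4; y = λ·(20 - 4) - 0 ≡ 23. → (4, 23)
7P: (4, 23) + (21, 25). λ = (25 - 23)/(21 - 4) ≡ 2/17 mod 29. 17⁻¹ ≡ 12 (mod 29), so λ ≡ 24.
  x = λ² - 4 - 21 = 576 - 25 ≡ 0; y = λ·(4 - 0) - 23 ≡ 15. → (0, 15)
8P: (0, 15) + (21, 25). λ = (25 - 15)/(21 - 0) ≡ 10/21 mod 29. 21⁻¹ ≡ 18 (mod 29) since 21·18 = 378 ≡ 1, so λ ≡ 6.
  x = λ² - 0 - 21 = 36 - 21 ≡ 15; y = λ·(0 - 15) - 15 ≡ 11. → (15, 11)
9P: (15, 11) + (21, 25). λ = (25 - 11)/(21 - 15) ≡ 14/6 mod 29. 6⁻¹ ≡ 5 (mod 29), so λ ≡ 12.
  x = λ² - 15 - 21 = 144 - 36 ≡ 21; y = λ·(15 - 21) - 11 ≡ 4. → (21, 4)
10P: (21, 4) + (21, 25): same x and y₁ ≡ -y₂, so the sum is O.
10P = O, so the order is 10.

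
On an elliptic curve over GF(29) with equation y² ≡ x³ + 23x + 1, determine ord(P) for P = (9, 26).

2P: tangent at (9, 26): λ = (3·9² + 23)/(2·26) ≡ 5/23. 23⁻¹ ≡ 24 (mod 29), so λ ≡ 5·24 ≡ 4.
  x = λ² - 9 - 9 = 16 - 18 ≡ 27; y = λ·(9 - 27) - 26 ≡ 18. → (27, 18)
3P: (27, 18) + (9, 26). λ = (26 - 18)/(9 - 27) ≡ 8/11 mod 29. 11⁻¹ ≡ 8 (mod 29), so λ ≡ 6.
  x = λ² - 27 - 9 = 36 - 36 ≡ 0; y = λ·(27 - 0) - 18 ≡ 28. → (0, 28)
4P: (0, 28) + (9, 26). λ = (26 - 28)/(9 - 0) ≡ 27/9 mod 29. 9⁻¹ ≡ 13 (mod 29), so λ ≡ 3.
  x = λ² - 0 - 9 = 9 - 9 ≡ 0; y = λ·(0 - 0) - 28 ≡ 1. → (0, 1)
5P: (0, 1) + (9, 26). λ = (26 - 1)/(9 - 0) ≡ 25/9 mod 29. 9⁻¹ ≡ 13 (mod 29) since 9·13 = 117 ≡ 1, so λ ≡ 6.
  x = λ² - 0 - 9 = 36 - 9 ≡ 27; y = λ·(0 - 27) - 1 ≡ 11. → (27, 11)
6P: (27, 11) + (9, 26). λ = (26 - 11)/(9 - 27) ≡ 15/11 mod 29. 11⁻¹ ≡ 8 (mod 29), so λ ≡ 4.
  x = λ² - 27 - 9 = 16 - 36 ≡ 9; y = λ·(27 - 9) - 11 ≡ 3. → (9, 3)
7P: (9, 3) + (9, 26): same x and y₁ ≡ -y₂, so the sum is the point at infinity.
7P = the point at infinity, so the order is 7.

7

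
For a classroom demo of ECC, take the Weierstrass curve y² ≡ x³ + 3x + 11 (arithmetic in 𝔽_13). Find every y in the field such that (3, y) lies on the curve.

none

x³ + 3x + 11 = 47 ≡ 8 (mod 13).
8 is a non-residue mod 13; no y exists.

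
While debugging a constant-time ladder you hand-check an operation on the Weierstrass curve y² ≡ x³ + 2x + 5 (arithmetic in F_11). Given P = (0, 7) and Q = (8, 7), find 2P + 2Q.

(8, 4)

First 2P:
Repeated addition: build up to 2P.
2P: tangent at (0, 7): λ = (3·0² + 2)/(2·7) ≡ 2/3. 3⁻¹ ≡ 4 (mod 11) since 3·4 = 12 ≡ 1, so λ ≡ 2·4 ≡ 8.
  x = λ² - 0 - 0 = 64 - 0 ≡ 9; y = λ·(0 - 9) - 7 ≡ 9. → (9, 9)
2P = (9, 9).
Next 2Q:
Repeated addition: build up to 2Q.
2Q: tangent at (8, 7): λ = (3·8² + 2)/(2·7) ≡ 7/3. 3⁻¹ ≡ 4 (mod 11), so λ ≡ 7·4 ≡ 6.
  x = λ² - 8 - 8 = 36 - 16 ≡ 9; y = λ·(8 - 9) - 7 ≡ 9. → (9, 9)
2Q = (9, 9).
Finally 2P + 2Q:
tangent at (9, 9): λ = (3·9² + 2)/(2·9) ≡ 3/7. 7⁻¹ ≡ 8 (mod 11) since 7·8 = 56 ≡ 1, so λ ≡ 3·8 ≡ 2.
  x = λ² - 9 - 9 = 4 - 18 ≡ 8; y = λ·(9 - 8) - 9 ≡ 4. → (8, 4)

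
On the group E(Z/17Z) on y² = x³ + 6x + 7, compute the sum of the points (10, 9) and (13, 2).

(7, 1)

(10, 9) + (13, 2). λ = (2 - 9)/(13 - 10) ≡ 10/3 mod 17. 3⁻¹ ≡ 6 (mod 17), so λ ≡ 9.
  x = λ² - 10 - 13 = 81 - 23 ≡ 7; y = λ·(10 - 7) - 9 ≡ 1. → (7, 1)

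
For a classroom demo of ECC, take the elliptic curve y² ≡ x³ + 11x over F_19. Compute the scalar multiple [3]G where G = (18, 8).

Repeated addition: build up to 3G.
2G: tangent at (18, 8): λ = (3·18² + 11)/(2·8) ≡ 14/16. 16⁻¹ ≡ 6 (mod 19), so λ ≡ 14·6 ≡ 8.
  x = λ² - 18 - 18 = 64 - 36 ≡ 9; y = λ·(18 - 9) - 8 ≡ 7. → (9, 7)
3G: (9, 7) + (18, 8). λ = (8 - 7)/(18 - 9) ≡ 1/9 mod 19. 9⁻¹ ≡ 17 (mod 19), so λ ≡ 17.
  x = λ² - 9 - 18 = 289 - 27 ≡ 15; y = λ·(9 - 15) - 7 ≡ 5. → (15, 5)

(15, 5)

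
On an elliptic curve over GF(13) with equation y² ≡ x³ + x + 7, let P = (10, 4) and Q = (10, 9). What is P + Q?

O

The two points share x = 10 and their y-coordinates satisfy 4 + 9 ≡ 0 (mod 13), so they are inverses. Their sum is 𝒪.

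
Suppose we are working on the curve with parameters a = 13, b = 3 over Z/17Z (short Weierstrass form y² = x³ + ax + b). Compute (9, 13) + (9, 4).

O

The two points share x = 9 and their y-coordinates satisfy 13 + 4 ≡ 0 (mod 17), so they are inverses. Their sum is O.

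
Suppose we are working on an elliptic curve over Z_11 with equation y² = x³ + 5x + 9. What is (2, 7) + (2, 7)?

(0, 8)

tangent at (2, 7): λ = (3·2² + 5)/(2·7) ≡ 6/3. 3⁻¹ ≡ 4 (mod 11), so λ ≡ 6·4 ≡ 2.
  x = λ² - 2 - 2 = 4 - 4 ≡ 0; y = λ·(2 - 0) - 7 ≡ 8. → (0, 8)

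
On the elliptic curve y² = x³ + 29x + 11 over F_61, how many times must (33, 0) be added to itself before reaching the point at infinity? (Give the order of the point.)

2

2P: (33, 0) + (33, 0): same x and y₁ ≡ -y₂, so the sum is the point at infinity.
2P = the point at infinity, so the order is 2.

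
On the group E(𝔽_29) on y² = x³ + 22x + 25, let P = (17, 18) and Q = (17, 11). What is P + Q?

O

The two points share x = 17 and their y-coordinates satisfy 18 + 11 ≡ 0 (mod 29), so they are inverses. Their sum is 𝒪.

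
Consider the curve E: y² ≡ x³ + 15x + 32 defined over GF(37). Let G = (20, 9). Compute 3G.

Repeated addition: build up to 3G.
2G: tangent at (20, 9): λ = (3·20² + 15)/(2·9) ≡ 31/18. 18⁻¹ ≡ 35 (mod 37), so λ ≡ 31·35 ≡ 12.
  x = λ² - 20 - 20 = 144 - 40 ≡ 30; y = λ·(20 - 30) - 9 ≡ 19. → (30, 19)
3G: (30, 19) + (20, 9). λ = (9 - 19)/(20 - 30) ≡ 27/27 mod 37. 27⁻¹ ≡ 11 (mod 37), so λ ≡ 1.
  x = λ² - 30 - 20 = 1 - 50 ≡ 25; y = λ·(30 - 25) - 19 ≡ 23. → (25, 23)

(25, 23)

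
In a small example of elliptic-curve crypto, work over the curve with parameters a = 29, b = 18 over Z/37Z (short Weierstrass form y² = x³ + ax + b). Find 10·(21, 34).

(30, 8)

Write G = (21, 34).
Repeated addition: build up to 10G.
2G: tangent at (21, 34): λ = (3·21² + 29)/(2·34) ≡ 20/31. 31⁻¹ ≡ 6 (mod 37), so λ ≡ 20·6 ≡ 9.
  x = λ² - 21 - 21 = 81 - 42 ≡ 2; y = λ·(21 - 2) - 34 ≡ 26. → (2, 26)
3G: (2, 26) + (21, 34). λ = (34 - 26)/(21 - 2) ≡ 8/19 mod 37. 19⁻¹ ≡ 2 (mod 37), so λ ≡ 16.
  x = λ² - 2 - 21 = 256 - 23 ≡ 11; y = λ·(2 - 11) - 26 ≡ 15. → (11, 15)
4G: (11, 15) + (21, 34). λ = (34 - 15)/(21 - 11) ≡ 19/10 mod 37. 10⁻¹ ≡ 26 (mod 37), so λ ≡ 13.
  x = λ² - 11 - 21 = 169 - 32 ≡ 26; y = λ·(11 - 26) - 15 ≡ 12. → (26, 12)
5G: (26, 12) + (21, 34). λ = (34 - 12)/(21 - 26) ≡ 22/32 mod 37. 32⁻¹ ≡ 22 (mod 37), so λ ≡ 3.
  x = λ² - 26 - 21 = 9 - 47 ≡ 36; y = λ·(26 - 36) - 12 ≡ 32. → (36, 32)
6G: (36, 32) + (21, 34). λ = (34 - 32)/(21 - 36) ≡ 2/22 mod 37. 22⁻¹ ≡ 32 (mod 37), so λ ≡ 27.
  x = λ² - 36 - 21 = 729 - 57 ≡ 6; y = λ·(36 - 6) - 32 ≡ 1. → (6, 1)
7G: (6, 1) + (21, 34). λ = (34 - 1)/(21 - 6) ≡ 33/15 mod 37. 15⁻¹ ≡ 5 (mod 37) since 15·5 = 75 ≡ 1, so λ ≡ 17.
  x = λ² - 6 - 21 = 289 - 27 ≡ 3; y = λ·(6 - 3) - 1 ≡ 13. → (3, 13)
8G: (3, 13) + (21, 34). λ = (34 - 13)/(21 - 3) ≡ 21/18 mod 37. 18⁻¹ ≡ 35 (mod 37), so λ ≡ 32.
  x = λ² - 3 - 21 = 1024 - 24 ≡ 1; y = λ·(3 - 1) - 13 ≡ 14. → (1, 14)
9G: (1, 14) + (21, 34). λ = (34 - 14)/(21 - 1) ≡ 20/20 mod 37. 20⁻¹ ≡ 13 (mod 37), so λ ≡ 1.
  x = λ² - 1 - 21 = 1 - 22 ≡ 16; y = λ·(1 - 16) - 14 ≡ 8. → (16, 8)
10G: (16, 8) + (21, 34). λ = (34 - 8)/(21 - 16) ≡ 26/5 mod 37. 5⁻¹ ≡ 15 (mod 37), so λ ≡ 20.
  x = λ² - 16 - 21 = 400 - 37 ≡ 30; y = λ·(16 - 30) - 8 ≡ 8. → (30, 8)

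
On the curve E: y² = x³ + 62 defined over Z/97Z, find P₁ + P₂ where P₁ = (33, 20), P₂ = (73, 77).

(33, 20) + (73, 77). λ = (77 - 20)/(73 - 33) ≡ 57/40 mod 97. 40⁻¹ ≡ 17 (mod 97), so λ ≡ 96.
  x = λ² - 33 - 73 = 9216 - 106 ≡ 89; y = λ·(33 - 89) - 20 ≡ 36. → (89, 36)

(89, 36)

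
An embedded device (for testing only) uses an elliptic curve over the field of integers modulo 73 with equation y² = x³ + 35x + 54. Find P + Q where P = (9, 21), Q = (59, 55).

(9, 21) + (59, 55). λ = (55 - 21)/(59 - 9) ≡ 34/50 mod 73. 50⁻¹ ≡ 19 (mod 73), so λ ≡ 62.
  x = λ² - 9 - 59 = 3844 - 68 ≡ 53; y = λ·(9 - 53) - 21 ≡ 25. → (53, 25)

(53, 25)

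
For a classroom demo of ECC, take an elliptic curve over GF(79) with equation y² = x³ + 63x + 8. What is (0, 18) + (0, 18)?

tangent at (0, 18): λ = (3·0² + 63)/(2·18) ≡ 63/36. 36⁻¹ ≡ 11 (mod 79), so λ ≡ 63·11 ≡ 61.
  x = λ² - 0 - 0 = 3721 - 0 ≡ 8; y = λ·(0 - 8) - 18 ≡ 47. → (8, 47)

(8, 47)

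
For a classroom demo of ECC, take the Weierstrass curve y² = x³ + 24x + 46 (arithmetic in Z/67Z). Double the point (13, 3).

(51, 51)

tangent at (13, 3): λ = (3·13² + 24)/(2·3) ≡ 62/6. 6⁻¹ ≡ 56 (mod 67) since 6·56 = 336 ≡ 1, so λ ≡ 62·56 ≡ 55.
  x = λ² - 13 - 13 = 3025 - 26 ≡ 51; y = λ·(13 - 51) - 3 ≡ 51. → (51, 51)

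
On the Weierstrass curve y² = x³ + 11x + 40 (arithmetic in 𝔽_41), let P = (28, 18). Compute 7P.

Double-and-add on 7 = (111)₂. Start with P = (28, 18) for the leading 1-bit.
double: tangent at (28, 18): λ = (3·28² + 11)/(2·18) ≡ 26/36. 36⁻¹ ≡ 8 (mod 41), so λ ≡ 26·8 ≡ 3.
  x = λ² - 28 - 28 = 9 - 56 ≡ 35; y = λ·(28 - 35) - 18 ≡ 2. → (35, 2)
add P: (35, 2) + (28, 18). λ = (18 - 2)/(28 - 35) ≡ 16/34 mod 41. 34⁻¹ ≡ 35 (mod 41) since 34·35 = 1190 ≡ 1, so λ ≡ 27.
  x = λ² - 35 - 28 = 729 - 63 ≡ 10; y = λ·(35 - 10) - 2 ≡ 17. → (10, 17)
double: tangent at (10, 17): λ = (3·10² + 11)/(2·17) ≡ 24/34. 34⁻¹ ≡ 35 (mod 41), so λ ≡ 24·35 ≡ 20.
  x = λ² - 10 - 10 = 400 - 20 ≡ 11; y = λ·(10 - 11) - 17 ≡ 4. → (11, 4)
add P: (11, 4) + (28, 18). λ = (18 - 4)/(28 - 11) ≡ 14/17 mod 41. 17⁻¹ ≡ 29 (mod 41), so λ ≡ 37.
  x = λ² - 11 - 28 = 1369 - 39 ≡ 18; y = λ·(11 - 18) - 4 ≡ 24. → (18, 24)

(18, 24)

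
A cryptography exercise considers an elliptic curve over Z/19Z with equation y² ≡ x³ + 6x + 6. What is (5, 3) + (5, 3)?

tangent at (5, 3): λ = (3·5² + 6)/(2·3) ≡ 5/6. 6⁻¹ ≡ 16 (mod 19) since 6·16 = 96 ≡ 1, so λ ≡ 5·16 ≡ 4.
  x = λ² - 5 - 5 = 16 - 10 ≡ 6; y = λ·(5 - 6) - 3 ≡ 12. → (6, 12)

(6, 12)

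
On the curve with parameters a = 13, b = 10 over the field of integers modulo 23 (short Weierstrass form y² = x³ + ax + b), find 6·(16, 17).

Write G = (16, 17).
Repeated addition: build up to 6G.
2G: tangent at (16, 17): λ = (3·16² + 13)/(2·17) ≡ 22/11. 11⁻¹ ≡ 21 (mod 23), so λ ≡ 22·21 ≡ 2.
  x = λ² - 16 - 16 = 4 - 32 ≡ 18; y = λ·(16 - 18) - 17 ≡ 2. → (18, 2)
3G: (18, 2) + (16, 17). λ = (17 - 2)/(16 - 18) ≡ 15/21 mod 23. 21⁻¹ ≡ 11 (mod 23), so λ ≡ 4.
  x = λ² - 18 - 16 = 16 - 34 ≡ 5; y = λ·(18 - 5) - 2 ≡ 4. → (5, 4)
4G: (5, 4) + (16, 17). λ = (17 - 4)/(16 - 5) ≡ 13/11 mod 23. 11⁻¹ ≡ 21 (mod 23) since 11·21 = 231 ≡ 1, so λ ≡ 20.
  x = λ² - 5 - 16 = 400 - 21 ≡ 11; y = λ·(5 - 11) - 4 ≡ 14. → (11, 14)
5G: (11, 14) + (16, 17). λ = (17 - 14)/(16 - 11) ≡ 3/5 mod 23. 5⁻¹ ≡ 14 (mod 23), so λ ≡ 19.
  x = λ² - 11 - 16 = 361 - 27 ≡ 12; y = λ·(11 - 12) - 14 ≡ 13. → (12, 13)
6G: (12, 13) + (16, 17). λ = (17 - 13)/(16 - 12) ≡ 4/4 mod 23. 4⁻¹ ≡ 6 (mod 23), so λ ≡ 1.
  x = λ² - 12 - 16 = 1 - 28 ≡ 19; y = λ·(12 - 19) - 13 ≡ 3. → (19, 3)

(19, 3)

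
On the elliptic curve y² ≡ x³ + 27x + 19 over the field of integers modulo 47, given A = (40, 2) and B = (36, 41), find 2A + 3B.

First 2A:
Repeated addition: build up to 2A.
2A: tangent at (40, 2): λ = (3·40² + 27)/(2·2) ≡ 33/4. 4⁻¹ ≡ 12 (mod 47), so λ ≡ 33·12 ≡ 20.
  x = λ² - 40 - 40 = 400 - 80 ≡ 38; y = λ·(40 - 38) - 2 ≡ 38. → (38, 38)
2A = (38, 38).
Next 3B:
Repeated addition: build up to 3B.
2B: tangent at (36, 41): λ = (3·36² + 27)/(2·41) ≡ 14/35. 35⁻¹ ≡ 43 (mod 47), so λ ≡ 14·43 ≡ 38.
  x = λ² - 36 - 36 = 1444 - 72 ≡ 9; y = λ·(36 - 9) - 41 ≡ 45. → (9, 45)
3B: (9, 45) + (36, 41). λ = (41 - 45)/(36 - 9) ≡ 43/27 mod 47. 27⁻¹ ≡ 7 (mod 47), so λ ≡ 19.
  x = λ² - 9 - 36 = 361 - 45 ≡ 34; y = λ·(9 - 34) - 45 ≡ 44. → (34, 44)
3B = (34, 44).
Finally 2A + 3B:
(38, 38) + (34, 44). λ = (44 - 38)/(34 - 38) ≡ 6/43 mod 47. 43⁻¹ ≡ 35 (mod 47) since 43·35 = 1505 ≡ 1, so λ ≡ 22.
  x = λ² - 38 - 34 = 484 - 72 ≡ 36; y = λ·(38 - 36) - 38 ≡ 6. → (36, 6)

(36, 6)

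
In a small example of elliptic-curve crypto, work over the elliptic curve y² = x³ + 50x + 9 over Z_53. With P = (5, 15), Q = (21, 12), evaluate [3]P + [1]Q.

(51, 22)

First 3P:
Repeated addition: build up to 3P.
2P: tangent at (5, 15): λ = (3·5² + 50)/(2·15) ≡ 19/30. 30⁻¹ ≡ 23 (mod 53) since 30·23 = 690 ≡ 1, so λ ≡ 19·23 ≡ 13.
  x = λ² - 5 - 5 = 169 - 10 ≡ 0; y = λ·(5 - 0) - 15 ≡ 50. → (0, 50)
3P: (0, 50) + (5, 15). λ = (15 - 50)/(5 - 0) ≡ 18/5 mod 53. 5⁻¹ ≡ 32 (mod 53), so λ ≡ 46.
  x = λ² - 0 - 5 = 2116 - 5 ≡ 44; y = λ·(0 - 44) - 50 ≡ 46. → (44, 46)
3P = (44, 46).
Finally 3P + Q:
(44, 46) + (21, 12). λ = (12 - 46)/(21 - 44) ≡ 19/30 mod 53. 30⁻¹ ≡ 23 (mod 53) since 30·23 = 690 ≡ 1, so λ ≡ 13.
  x = λ² - 44 - 21 = 169 - 65 ≡ 51; y = λ·(44 - 51) - 46 ≡ 22. → (51, 22)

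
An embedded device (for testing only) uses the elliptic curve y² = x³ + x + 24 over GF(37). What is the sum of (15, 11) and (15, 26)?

The two points share x = 15 and their y-coordinates satisfy 11 + 26 ≡ 0 (mod 37), so they are inverses. Their sum is O.

O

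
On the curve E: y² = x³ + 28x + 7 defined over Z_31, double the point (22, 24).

(12, 26)

tangent at (22, 24): λ = (3·22² + 28)/(2·24) ≡ 23/17. 17⁻¹ ≡ 11 (mod 31) since 17·11 = 187 ≡ 1, so λ ≡ 23·11 ≡ 5.
  x = λ² - 22 - 22 = 25 - 44 ≡ 12; y = λ·(22 - 12) - 24 ≡ 26. → (12, 26)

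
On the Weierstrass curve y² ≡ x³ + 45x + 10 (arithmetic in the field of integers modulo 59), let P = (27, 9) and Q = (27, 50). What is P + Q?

O

The two points share x = 27 and their y-coordinates satisfy 9 + 50 ≡ 0 (mod 59), so they are inverses. Their sum is the point at infinity.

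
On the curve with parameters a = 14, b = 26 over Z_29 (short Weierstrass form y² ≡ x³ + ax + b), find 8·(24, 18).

Write P = (24, 18).
Repeated addition: build up to 8P.
2P: tangent at (24, 18): λ = (3·24² + 14)/(2·18) ≡ 2/7. 7⁻¹ ≡ 25 (mod 29), so λ ≡ 2·25 ≡ 21.
  x = λ² - 24 - 24 = 441 - 48 ≡ 16; y = λ·(24 - 16) - 18 ≡ 5. → (16, 5)
3P: (16, 5) + (24, 18). λ = (18 - 5)/(24 - 16) ≡ 13/8 mod 29. 8⁻¹ ≡ 11 (mod 29), so λ ≡ 27.
  x = λ² - 16 - 24 = 729 - 40 ≡ 22; y = λ·(16 - 22) - 5 ≡ 7. → (22, 7)
4P: (22, 7) + (24, 18). λ = (18 - 7)/(24 - 22) ≡ 11/2 mod 29. 2⁻¹ ≡ 15 (mod 29), so λ ≡ 20.
  x = λ² - 22 - 24 = 400 - 46 ≡ 6; y = λ·(22 - 6) - 7 ≡ 23. → (6, 23)
5P: (6, 23) + (24, 18). λ = (18 - 23)/(24 - 6) ≡ 24/18 mod 29. 18⁻¹ ≡ 21 (mod 29), so λ ≡ 11.
  x = λ² - 6 - 24 = 121 - 30 ≡ 4; y = λ·(6 - 4) - 23 ≡ 28. → (4, 28)
6P: (4, 28) + (24, 18). λ = (18 - 28)/(24 - 4) ≡ 19/20 mod 29. 20⁻¹ ≡ 16 (mod 29) since 20·16 = 320 ≡ 1, so λ ≡ 14.
  x = λ² - 4 - 24 = 196 - 28 ≡ 23; y = λ·(4 - 23) - 28 ≡ 25. → (23, 25)
7P: (23, 25) + (24, 18). λ = (18 - 25)/(24 - 23) ≡ 22/1 mod 29. 1⁻¹ ≡ 1 (mod 29) since 1·1 = 1 ≡ 1, so λ ≡ 22.
  x = λ² - 23 - 24 = 484 - 47 ≡ 2; y = λ·(23 - 2) - 25 ≡ 2. → (2, 2)
8P: (2, 2) + (24, 18). λ = (18 - 2)/(24 - 2) ≡ 16/22 mod 29. 22⁻¹ ≡ 4 (mod 29), so λ ≡ 6.
  x = λ² - 2 - 24 = 36 - 26 ≡ 10; y = λ·(2 - 10) - 2 ≡ 8. → (10, 8)

(10, 8)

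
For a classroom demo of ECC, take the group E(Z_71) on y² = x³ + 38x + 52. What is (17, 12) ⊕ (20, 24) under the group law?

(17, 12) + (20, 24). λ = (24 - 12)/(20 - 17) ≡ 12/3 mod 71. 3⁻¹ ≡ 24 (mod 71), so λ ≡ 4.
  x = λ² - 17 - 20 = 16 - 37 ≡ 50; y = λ·(17 - 50) - 12 ≡ 69. → (50, 69)

(50, 69)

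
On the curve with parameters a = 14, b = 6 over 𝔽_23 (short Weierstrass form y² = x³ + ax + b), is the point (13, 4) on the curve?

y² = 4² ≡ 16; x³ + 14x + 6 = 2385 ≡ 16 (mod 23). 16 = 16.

yes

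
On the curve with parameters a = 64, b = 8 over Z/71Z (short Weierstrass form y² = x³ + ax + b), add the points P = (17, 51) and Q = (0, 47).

(43, 64)

(17, 51) + (0, 47). λ = (47 - 51)/(0 - 17) ≡ 67/54 mod 71. 54⁻¹ ≡ 25 (mod 71), so λ ≡ 42.
  x = λ² - 17 - 0 = 1764 - 17 ≡ 43; y = λ·(17 - 43) - 51 ≡ 64. → (43, 64)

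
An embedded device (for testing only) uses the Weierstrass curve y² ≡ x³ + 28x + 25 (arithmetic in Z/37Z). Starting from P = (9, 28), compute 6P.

Repeated addition: build up to 6P.
2P: tangent at (9, 28): λ = (3·9² + 28)/(2·28) ≡ 12/19. 19⁻¹ ≡ 2 (mod 37) since 19·2 = 38 ≡ 1, so λ ≡ 12·2 ≡ 24.
  x = λ² - 9 - 9 = 576 - 18 ≡ 3; y = λ·(9 - 3) - 28 ≡ 5. → (3, 5)
3P: (3, 5) + (9, 28). λ = (28 - 5)/(9 - 3) ≡ 23/6 mod 37. 6⁻¹ ≡ 31 (mod 37), so λ ≡ 10.
  x = λ² - 3 - 9 = 100 - 12 ≡ 14; y = λ·(3 - 14) - 5 ≡ 33. → (14, 33)
4P: (14, 33) + (9, 28). λ = (28 - 33)/(9 - 14) ≡ 32/32 mod 37. 32⁻¹ ≡ 22 (mod 37) since 32·22 = 704 ≡ 1, so λ ≡ 1.
  x = λ² - 14 - 9 = 1 - 23 ≡ 15; y = λ·(14 - 15) - 33 ≡ 3. → (15, 3)
5P: (15, 3) + (9, 28). λ = (28 - 3)/(9 - 15) ≡ 25/31 mod 37. 31⁻¹ ≡ 6 (mod 37), so λ ≡ 2.
  x = λ² - 15 - 9 = 4 - 24 ≡ 17; y = λ·(15 - 17) - 3 ≡ 30. → (17, 30)
6P: (17, 30) + (9, 28). λ = (28 - 30)/(9 - 17) ≡ 35/29 mod 37. 29⁻¹ ≡ 23 (mod 37), so λ ≡ 28.
  x = λ² - 17 - 9 = 784 - 26 ≡ 18; y = λ·(17 - 18) - 30 ≡ 16. → (18, 16)

(18, 16)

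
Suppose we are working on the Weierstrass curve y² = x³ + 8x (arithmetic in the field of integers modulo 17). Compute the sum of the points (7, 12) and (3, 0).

(7, 12) + (3, 0). λ = (0 - 12)/(3 - 7) ≡ 5/13 mod 17. 13⁻¹ ≡ 4 (mod 17), so λ ≡ 3.
  x = λ² - 7 - 3 = 9 - 10 ≡ 16; y = λ·(7 - 16) - 12 ≡ 12. → (16, 12)

(16, 12)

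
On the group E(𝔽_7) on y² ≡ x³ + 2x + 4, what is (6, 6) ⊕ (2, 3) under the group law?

(0, 2)

(6, 6) + (2, 3). λ = (3 - 6)/(2 - 6) ≡ 4/3 mod 7. 3⁻¹ ≡ 5 (mod 7), so λ ≡ 6.
  x = λ² - 6 - 2 = 36 - 8 ≡ 0; y = λ·(6 - 0) - 6 ≡ 2. → (0, 2)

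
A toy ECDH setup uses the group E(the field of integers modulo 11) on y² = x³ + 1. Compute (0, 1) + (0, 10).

O

The two points share x = 0 and their y-coordinates satisfy 1 + 10 ≡ 0 (mod 11), so they are inverses. Their sum is the point at infinity.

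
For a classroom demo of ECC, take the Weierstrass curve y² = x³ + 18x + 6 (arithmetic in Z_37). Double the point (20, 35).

tangent at (20, 35): λ = (3·20² + 18)/(2·35) ≡ 34/33. 33⁻¹ ≡ 9 (mod 37) since 33·9 = 297 ≡ 1, so λ ≡ 34·9 ≡ 10.
  x = λ² - 20 - 20 = 100 - 40 ≡ 23; y = λ·(20 - 23) - 35 ≡ 9. → (23, 9)

(23, 9)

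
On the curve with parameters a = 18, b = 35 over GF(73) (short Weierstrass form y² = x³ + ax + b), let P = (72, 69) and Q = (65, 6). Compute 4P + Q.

First 4P:
Double-and-add on 4 = (100)₂. Start with P = (72, 69) for the leading 1-bit.
double: tangent at (72, 69): λ = (3·72² + 18)/(2·69) ≡ 21/65. 65⁻¹ ≡ 9 (mod 73), so λ ≡ 21·9 ≡ 43.
  x = λ² - 72 - 72 = 1849 - 144 ≡ 26; y = λ·(72 - 26) - 69 ≡ 11. → (26, 11)
double: tangent at (26, 11): λ = (3·26² + 18)/(2·11) ≡ 2/22. 22⁻¹ ≡ 10 (mod 73), so λ ≡ 2·10 ≡ 20.
  x = λ² - 26 - 26 = 400 - 52 ≡ 56; y = λ·(26 - 56) - 11 ≡ 46. → (56, 46)
4P = (56, 46).
Finally 4P + Q:
(56, 46) + (65, 6). λ = (6 - 46)/(65 - 56) ≡ 33/9 mod 73. 9⁻¹ ≡ 65 (mod 73) since 9·65 = 585 ≡ 1, so λ ≡ 28.
  x = λ² - 56 - 65 = 784 - 121 ≡ 6; y = λ·(56 - 6) - 46 ≡ 40. → (6, 40)

(6, 40)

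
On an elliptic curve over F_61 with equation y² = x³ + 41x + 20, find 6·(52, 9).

(51, 14)

Write Q = (52, 9).
Repeated addition: build up to 6Q.
2Q: tangent at (52, 9): λ = (3·52² + 41)/(2·9) ≡ 40/18. 18⁻¹ ≡ 17 (mod 61), so λ ≡ 40·17 ≡ 9.
  x = λ² - 52 - 52 = 81 - 104 ≡ 38; y = λ·(52 - 38) - 9 ≡ 56. → (38, 56)
3Q: (38, 56) + (52, 9). λ = (9 - 56)/(52 - 38) ≡ 14/14 mod 61. 14⁻¹ ≡ 48 (mod 61), so λ ≡ 1.
  x = λ² - 38 - 52 = 1 - 90 ≡ 33; y = λ·(38 - 33) - 56 ≡ 10. → (33, 10)
4Q: (33, 10) + (52, 9). λ = (9 - 10)/(52 - 33) ≡ 60/19 mod 61. 19⁻¹ ≡ 45 (mod 61), so λ ≡ 16.
  x = λ² - 33 - 52 = 256 - 85 ≡ 49; y = λ·(33 - 49) - 10 ≡ 39. → (49, 39)
5Q: (49, 39) + (52, 9). λ = (9 - 39)/(52 - 49) ≡ 31/3 mod 61. 3⁻¹ ≡ 41 (mod 61) since 3·41 = 123 ≡ 1, so λ ≡ 51.
  x = λ² - 49 - 52 = 2601 - 101 ≡ 60; y = λ·(49 - 60) - 39 ≡ 10. → (60, 10)
6Q: (60, 10) + (52, 9). λ = (9 - 10)/(52 - 60) ≡ 60/53 mod 61. 53⁻¹ ≡ 38 (mod 61) since 53·38 = 2014 ≡ 1, so λ ≡ 23.
  x = λ² - 60 - 52 = 529 - 112 ≡ 51; y = λ·(60 - 51) - 10 ≡ 14. → (51, 14)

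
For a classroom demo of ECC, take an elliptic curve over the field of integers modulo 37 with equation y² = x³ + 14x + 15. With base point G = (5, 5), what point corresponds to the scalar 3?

(28, 14)

Repeated addition: build up to 3G.
2G: tangent at (5, 5): λ = (3·5² + 14)/(2·5) ≡ 15/10. 10⁻¹ ≡ 26 (mod 37), so λ ≡ 15·26 ≡ 20.
  x = λ² - 5 - 5 = 400 - 10 ≡ 20; y = λ·(5 - 20) - 5 ≡ 28. → (20, 28)
3G: (20, 28) + (5, 5). λ = (5 - 28)/(5 - 20) ≡ 14/22 mod 37. 22⁻¹ ≡ 32 (mod 37), so λ ≡ 4.
  x = λ² - 20 - 5 = 16 - 25 ≡ 28; y = λ·(20 - 28) - 28 ≡ 14. → (28, 14)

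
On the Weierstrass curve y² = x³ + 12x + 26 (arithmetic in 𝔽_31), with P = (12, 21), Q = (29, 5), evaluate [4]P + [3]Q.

First 4P:
Repeated addition: build up to 4P.
2P: tangent at (12, 21): λ = (3·12² + 12)/(2·21) ≡ 10/11. 11⁻¹ ≡ 17 (mod 31) since 11·17 = 187 ≡ 1, so λ ≡ 10·17 ≡ 15.
  x = λ² - 12 - 12 = 225 - 24 ≡ 15; y = λ·(12 - 15) - 21 ≡ 27. → (15, 27)
3P: (15, 27) + (12, 21). λ = (21 - 27)/(12 - 15) ≡ 25/28 mod 31. 28⁻¹ ≡ 10 (mod 31), so λ ≡ 2.
  x = λ² - 15 - 12 = 4 - 27 ≡ 8; y = λ·(15 - 8) - 27 ≡ 18. → (8, 18)
4P: (8, 18) + (12, 21). λ = (21 - 18)/(12 - 8) ≡ 3/4 mod 31. 4⁻¹ ≡ 8 (mod 31), so λ ≡ 24.
  x = λ² - 8 - 12 = 576 - 20 ≡ 29; y = λ·(8 - 29) - 18 ≡ 5. → (29, 5)
4P = (29, 5).
Next 3Q:
Repeated addition: build up to 3Q.
2Q: tangent at (29, 5): λ = (3·29² + 12)/(2·5) ≡ 24/10. 10⁻¹ ≡ 28 (mod 31) since 10·28 = 280 ≡ 1, so λ ≡ 24·28 ≡ 21.
  x = λ² - 29 - 29 = 441 - 58 ≡ 11; y = λ·(29 - 11) - 5 ≡ 1. → (11, 1)
3Q: (11, 1) + (29, 5). λ = (5 - 1)/(29 - 11) ≡ 4/18 mod 31. 18⁻¹ ≡ 19 (mod 31), so λ ≡ 14.
  x = λ² - 11 - 29 = 196 - 40 ≡ 1; y = λ·(11 - 1) - 1 ≡ 15. → (1, 15)
3Q = (1, 15).
Finally 4P + 3Q:
(29, 5) + (1, 15). λ = (15 - 5)/(1 - 29) ≡ 10/3 mod 31. 3⁻¹ ≡ 21 (mod 31), so λ ≡ 24.
  x = λ² - 29 - 1 = 576 - 30 ≡ 19; y = λ·(29 - 19) - 5 ≡ 18. → (19, 18)

(19, 18)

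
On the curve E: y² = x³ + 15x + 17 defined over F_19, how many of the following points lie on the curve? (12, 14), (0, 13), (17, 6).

3

(12, 14): 14² ≡ 6, rhs ≡ 6 → on.
(0, 13): 13² ≡ 17, rhs ≡ 17 → on.
(17, 6): 6² ≡ 17, rhs ≡ 17 → on.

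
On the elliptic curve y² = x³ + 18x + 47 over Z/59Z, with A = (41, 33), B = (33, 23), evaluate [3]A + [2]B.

First 3A:
Repeated addition: build up to 3A.
2A: tangent at (41, 33): λ = (3·41² + 18)/(2·33) ≡ 46/7. 7⁻¹ ≡ 17 (mod 59) since 7·17 = 119 ≡ 1, so λ ≡ 46·17 ≡ 15.
  x = λ² - 41 - 41 = 225 - 82 ≡ 25; y = λ·(41 - 25) - 33 ≡ 30. → (25, 30)
3A: (25, 30) + (41, 33). λ = (33 - 30)/(41 - 25) ≡ 3/16 mod 59. 16⁻¹ ≡ 48 (mod 59), so λ ≡ 26.
  x = λ² - 25 - 41 = 676 - 66 ≡ 20; y = λ·(25 - 20) - 30 ≡ 41. → (20, 41)
3A = (20, 41).
Next 2B:
Repeated addition: build up to 2B.
2B: tangent at (33, 23): λ = (3·33² + 18)/(2·23) ≡ 40/46. 46⁻¹ ≡ 9 (mod 59), so λ ≡ 40·9 ≡ 6.
  x = λ² - 33 - 33 = 36 - 66 ≡ 29; y = λ·(33 - 29) - 23 ≡ 1. → (29, 1)
2B = (29, 1).
Finally 3A + 2B:
(20, 41) + (29, 1). λ = (1 - 41)/(29 - 20) ≡ 19/9 mod 59. 9⁻¹ ≡ 46 (mod 59) since 9·46 = 414 ≡ 1, so λ ≡ 48.
  x = λ² - 20 - 29 = 2304 - 49 ≡ 13; y = λ·(20 - 13) - 41 ≡ 0. → (13, 0)

(13, 0)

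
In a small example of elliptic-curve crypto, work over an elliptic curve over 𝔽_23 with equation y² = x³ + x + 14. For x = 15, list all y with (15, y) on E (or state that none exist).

x³ + 1x + 14 = 3404 ≡ 0 (mod 23).
Only y = 0 satisfies y² ≡ 0.

0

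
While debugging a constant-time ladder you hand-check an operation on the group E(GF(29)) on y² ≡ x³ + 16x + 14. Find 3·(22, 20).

Write G = (22, 20).
Repeated addition: build up to 3G.
2G: tangent at (22, 20): λ = (3·22² + 16)/(2·20) ≡ 18/11. 11⁻¹ ≡ 8 (mod 29), so λ ≡ 18·8 ≡ 28.
  x = λ² - 22 - 22 = 784 - 44 ≡ 15; y = λ·(22 - 15) - 20 ≡ 2. → (15, 2)
3G: (15, 2) + (22, 20). λ = (20 - 2)/(22 - 15) ≡ 18/7 mod 29. 7⁻¹ ≡ 25 (mod 29), so λ ≡ 15.
  x = λ² - 15 - 22 = 225 - 37 ≡ 14; y = λ·(15 - 14) - 2 ≡ 13. → (14, 13)

(14, 13)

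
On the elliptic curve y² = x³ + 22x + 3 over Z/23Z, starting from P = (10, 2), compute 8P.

(20, 18)

Double-and-add on 8 = (1000)₂. Start with P = (10, 2) for the leading 1-bit.
double: tangent at (10, 2): λ = (3·10² + 22)/(2·2) ≡ 0/4. 4⁻¹ ≡ 6 (mod 23) since 4·6 = 24 ≡ 1, so λ ≡ 0·6 ≡ 0.
  x = λ² - 10 - 10 = 0 - 20 ≡ 3; y = λ·(10 - 3) - 2 ≡ 21. → (3, 21)
double: tangent at (3, 21): λ = (3·3² + 22)/(2·21) ≡ 3/19. 19⁻¹ ≡ 17 (mod 23), so λ ≡ 3·17 ≡ 5.
  x = λ² - 3 - 3 = 25 - 6 ≡ 19; y = λ·(3 - 19) - 21 ≡ 14. → (19, 14)
double: tangent at (19, 14): λ = (3·19² + 22)/(2·14) ≡ 1/5. 5⁻¹ ≡ 14 (mod 23) since 5·14 = 70 ≡ 1, so λ ≡ 1·14 ≡ 14.
  x = λ² - 19 - 19 = 196 - 38 ≡ 20; y = λ·(19 - 20) - 14 ≡ 18. → (20, 18)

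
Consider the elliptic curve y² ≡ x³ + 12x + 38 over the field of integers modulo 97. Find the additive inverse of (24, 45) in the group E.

(24, 52)

-(24, 45) = (24, -45 mod 97) = (24, 52).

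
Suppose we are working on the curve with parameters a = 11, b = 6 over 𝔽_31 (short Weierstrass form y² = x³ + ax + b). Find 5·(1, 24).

(1, 7)

Write G = (1, 24).
Repeated addition: build up to 5G.
2G: tangent at (1, 24): λ = (3·1² + 11)/(2·24) ≡ 14/17. 17⁻¹ ≡ 11 (mod 31), so λ ≡ 14·11 ≡ 30.
  x = λ² - 1 - 1 = 900 - 2 ≡ 30; y = λ·(1 - 30) - 24 ≡ 5. → (30, 5)
3G: (30, 5) + (1, 24). λ = (24 - 5)/(1 - 30) ≡ 19/2 mod 31. 2⁻¹ ≡ 16 (mod 31) since 2·16 = 32 ≡ 1, so λ ≡ 25.
  x = λ² - 30 - 1 = 625 - 31 ≡ 5; y = λ·(30 - 5) - 5 ≡ 0. → (5, 0)
4G: (5, 0) + (1, 24). λ = (24 - 0)/(1 - 5) ≡ 24/27 mod 31. 27⁻¹ ≡ 23 (mod 31), so λ ≡ 25.
  x = λ² - 5 - 1 = 625 - 6 ≡ 30; y = λ·(5 - 30) - 0 ≡ 26. → (30, 26)
5G: (30, 26) + (1, 24). λ = (24 - 26)/(1 - 30) ≡ 29/2 mod 31. 2⁻¹ ≡ 16 (mod 31) since 2·16 = 32 ≡ 1, so λ ≡ 30.
  x = λ² - 30 - 1 = 900 - 31 ≡ 1; y = λ·(30 - 1) - 26 ≡ 7. → (1, 7)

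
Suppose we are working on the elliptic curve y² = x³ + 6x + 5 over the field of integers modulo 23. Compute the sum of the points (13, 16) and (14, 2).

(13, 16) + (14, 2). λ = (2 - 16)/(14 - 13) ≡ 9/1 mod 23. 1⁻¹ ≡ 1 (mod 23), so λ ≡ 9.
  x = λ² - 13 - 14 = 81 - 27 ≡ 8; y = λ·(13 - 8) - 16 ≡ 6. → (8, 6)

(8, 6)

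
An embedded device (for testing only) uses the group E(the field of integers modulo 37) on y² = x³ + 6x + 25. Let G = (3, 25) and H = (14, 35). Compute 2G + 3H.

(25, 36)

First 2G:
Repeated addition: build up to 2G.
2G: tangent at (3, 25): λ = (3·3² + 6)/(2·25) ≡ 33/13. 13⁻¹ ≡ 20 (mod 37), so λ ≡ 33·20 ≡ 31.
  x = λ² - 3 - 3 = 961 - 6 ≡ 30; y = λ·(3 - 30) - 25 ≡ 26. → (30, 26)
2G = (30, 26).
Next 3H:
Repeated addition: build up to 3H.
2H: tangent at (14, 35): λ = (3·14² + 6)/(2·35) ≡ 2/33. 33⁻¹ ≡ 9 (mod 37), so λ ≡ 2·9 ≡ 18.
  x = λ² - 14 - 14 = 324 - 28 ≡ 0; y = λ·(14 - 0) - 35 ≡ 32. → (0, 32)
3H: (0, 32) + (14, 35). λ = (35 - 32)/(14 - 0) ≡ 3/14 mod 37. 14⁻¹ ≡ 8 (mod 37) since 14·8 = 112 ≡ 1, so λ ≡ 24.
  x = λ² - 0 - 14 = 576 - 14 ≡ 7; y = λ·(0 - 7) - 32 ≡ 22. → (7, 22)
3H = (7, 22).
Finally 2G + 3H:
(30, 26) + (7, 22). λ = (22 - 26)/(7 - 30) ≡ 33/14 mod 37. 14⁻¹ ≡ 8 (mod 37), so λ ≡ 5.
  x = λ² - 30 - 7 = 25 - 37 ≡ 25; y = λ·(30 - 25) - 26 ≡ 36. → (25, 36)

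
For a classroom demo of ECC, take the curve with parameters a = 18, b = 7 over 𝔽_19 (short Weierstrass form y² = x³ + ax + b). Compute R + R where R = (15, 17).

(0, 11)

tangent at (15, 17): λ = (3·15² + 18)/(2·17) ≡ 9/15. 15⁻¹ ≡ 14 (mod 19), so λ ≡ 9·14 ≡ 12.
  x = λ² - 15 - 15 = 144 - 30 ≡ 0; y = λ·(15 - 0) - 17 ≡ 11. → (0, 11)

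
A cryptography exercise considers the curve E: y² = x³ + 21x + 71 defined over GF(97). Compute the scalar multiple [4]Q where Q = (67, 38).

Double-and-add on 4 = (100)₂. Start with Q = (67, 38) for the leading 1-bit.
double: tangent at (67, 38): λ = (3·67² + 21)/(2·38) ≡ 5/76. 76⁻¹ ≡ 60 (mod 97), so λ ≡ 5·60 ≡ 9.
  x = λ² - 67 - 67 = 81 - 134 ≡ 44; y = λ·(67 - 44) - 38 ≡ 72. → (44, 72)
double: tangent at (44, 72): λ = (3·44² + 21)/(2·72) ≡ 9/47. 47⁻¹ ≡ 64 (mod 97) since 47·64 = 3008 ≡ 1, so λ ≡ 9·64 ≡ 91.
  x = λ² - 44 - 44 = 8281 - 88 ≡ 45; y = λ·(44 - 45) - 72 ≡ 31. → (45, 31)

(45, 31)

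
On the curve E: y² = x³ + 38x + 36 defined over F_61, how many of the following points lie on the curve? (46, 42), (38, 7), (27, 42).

2

(46, 42): 42² ≡ 56, rhs ≡ 56 → on.
(38, 7): 7² ≡ 49, rhs ≡ 49 → on.
(27, 42): 42² ≡ 56, rhs ≡ 5 → off.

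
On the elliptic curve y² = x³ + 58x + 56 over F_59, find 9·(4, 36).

(30, 2)

Write Q = (4, 36).
Double-and-add on 9 = (1001)₂. Start with Q = (4, 36) for the leading 1-bit.
double: tangent at (4, 36): λ = (3·4² + 58)/(2·36) ≡ 47/13. 13⁻¹ ≡ 50 (mod 59) since 13·50 = 650 ≡ 1, so λ ≡ 47·50 ≡ 49.
  x = λ² - 4 - 4 = 2401 - 8 ≡ 33; y = λ·(4 - 33) - 36 ≡ 18. → (33, 18)
double: tangent at (33, 18): λ = (3·33² + 58)/(2·18) ≡ 21/36. 36⁻¹ ≡ 41 (mod 59), so λ ≡ 21·41 ≡ 35.
  x = λ² - 33 - 33 = 1225 - 66 ≡ 38; y = λ·(33 - 38) - 18 ≡ 43. → (38, 43)
double: tangent at (38, 43): λ = (3·38² + 58)/(2·43) ≡ 24/27. 27⁻¹ ≡ 35 (mod 59) since 27·35 = 945 ≡ 1, so λ ≡ 24·35 ≡ 14.
  x = λ² - 38 - 38 = 196 - 76 ≡ 2; y = λ·(38 - 2) - 43 ≡ 48. → (2, 48)
add Q: (2, 48) + (4, 36). λ = (36 - 48)/(4 - 2) ≡ 47/2 mod 59. 2⁻¹ ≡ 30 (mod 59), so λ ≡ 53.
  x = λ² - 2 - 4 = 2809 - 6 ≡ 30; y = λ·(2 - 30) - 48 ≡ 2. → (30, 2)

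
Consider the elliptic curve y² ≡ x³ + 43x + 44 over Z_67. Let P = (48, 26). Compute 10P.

Repeated addition: build up to 10P.
2P: tangent at (48, 26): λ = (3·48² + 43)/(2·26) ≡ 54/52. 52⁻¹ ≡ 58 (mod 67), so λ ≡ 54·58 ≡ 50.
  x = λ² - 48 - 48 = 2500 - 96 ≡ 59; y = λ·(48 - 59) - 26 ≡ 27. → (59, 27)
3P: (59, 27) + (48, 26). λ = (26 - 27)/(48 - 59) ≡ 66/56 mod 67. 56⁻¹ ≡ 6 (mod 67), so λ ≡ 61.
  x = λ² - 59 - 48 = 3721 - 107 ≡ 63; y = λ·(59 - 63) - 27 ≡ 64. → (63, 64)
4P: (63, 64) + (48, 26). λ = (26 - 64)/(48 - 63) ≡ 29/52 mod 67. 52⁻¹ ≡ 58 (mod 67) since 52·58 = 3016 ≡ 1, so λ ≡ 7.
  x = λ² - 63 - 48 = 49 - 111 ≡ 5; y = λ·(63 - 5) - 64 ≡ 7. → (5, 7)
5P: (5, 7) + (48, 26). λ = (26 - 7)/(48 - 5) ≡ 19/43 mod 67. 43⁻¹ ≡ 53 (mod 67), so λ ≡ 2.
  x = λ² - 5 - 48 = 4 - 53 ≡ 18; y = λ·(5 - 18) - 7 ≡ 34. → (18, 34)
6P: (18, 34) + (48, 26). λ = (26 - 34)/(48 - 18) ≡ 59/30 mod 67. 30⁻¹ ≡ 38 (mod 67), so λ ≡ 31.
  x = λ² - 18 - 48 = 961 - 66 ≡ 24; y = λ·(18 - 24) - 34 ≡ 48. → (24, 48)
7P: (24, 48) + (48, 26). λ = (26 - 48)/(48 - 24) ≡ 45/24 mod 67. 24⁻¹ ≡ 14 (mod 67) since 24·14 = 336 ≡ 1, so λ ≡ 27.
  x = λ² - 24 - 48 = 729 - 72 ≡ 54; y = λ·(24 - 54) - 48 ≡ 13. → (54, 13)
8P: (54, 13) + (48, 26). λ = (26 - 13)/(48 - 54) ≡ 13/61 mod 67. 61⁻¹ ≡ 11 (mod 67), so λ ≡ 9.
  x = λ² - 54 - 48 = 81 - 102 ≡ 46; y = λ·(54 - 46) - 13 ≡ 59. → (46, 59)
9P: (46, 59) + (48, 26). λ = (26 - 59)/(48 - 46) ≡ 34/2 mod 67. 2⁻¹ ≡ 34 (mod 67), so λ ≡ 17.
  x = λ² - 46 - 48 = 289 - 94 ≡ 61; y = λ·(46 - 61) - 59 ≡ 21. → (61, 21)
10P: (61, 21) + (48, 26). λ = (26 - 21)/(48 - 61) ≡ 5/54 mod 67. 54⁻¹ ≡ 36 (mod 67) since 54·36 = 1944 ≡ 1, so λ ≡ 46.
  x = λ² - 61 - 48 = 2116 - 109 ≡ 64; y = λ·(61 - 64) - 21 ≡ 42. → (64, 42)

(64, 42)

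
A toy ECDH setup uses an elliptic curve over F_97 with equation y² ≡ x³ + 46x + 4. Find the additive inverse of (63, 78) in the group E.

-(63, 78) = (63, -78 mod 97) = (63, 19).

(63, 19)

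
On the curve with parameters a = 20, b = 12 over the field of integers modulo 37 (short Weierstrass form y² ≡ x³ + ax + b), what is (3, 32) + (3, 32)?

tangent at (3, 32): λ = (3·3² + 20)/(2·32) ≡ 10/27. 27⁻¹ ≡ 11 (mod 37), so λ ≡ 10·11 ≡ 36.
  x = λ² - 3 - 3 = 1296 - 6 ≡ 32; y = λ·(3 - 32) - 32 ≡ 34. → (32, 34)

(32, 34)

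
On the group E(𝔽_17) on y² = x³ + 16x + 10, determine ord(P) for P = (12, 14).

10

2P: tangent at (12, 14): λ = (3·12² + 16)/(2·14) ≡ 6/11. 11⁻¹ ≡ 14 (mod 17), so λ ≡ 6·14 ≡ 16.
  x = λ² - 12 - 12 = 256 - 24 ≡ 11; y = λ·(12 - 11) - 14 ≡ 2. → (11, 2)
3P: (11, 2) + (12, 14). λ = (14 - 2)/(12 - 11) ≡ 12/1 mod 17. 1⁻¹ ≡ 1 (mod 17) since 1·1 = 1 ≡ 1, so λ ≡ 12.
  x = λ² - 11 - 12 = 144 - 23 ≡ 2; y = λ·(11 - 2) - 2 ≡ 4. → (2, 4)
4P: (2, 4) + (12, 14). λ = (14 - 4)/(12 - 2) ≡ 10/10 mod 17. 10⁻¹ ≡ 12 (mod 17), so λ ≡ 1.
  x = λ² - 2 - 12 = 1 - 14 ≡ 4; y = λ·(2 - 4) - 4 ≡ 11. → (4, 11)
5P: (4, 11) + (12, 14). λ = (14 - 11)/(12 - 4) ≡ 3/8 mod 17. 8⁻¹ ≡ 15 (mod 17) since 8·15 = 120 ≡ 1, so λ ≡ 11.
  x = λ² - 4 - 12 = 121 - 16 ≡ 3; y = λ·(4 - 3) - 11 ≡ 0. → (3, 0)
6P: (3, 0) + (12, 14). λ = (14 - 0)/(12 - 3) ≡ 14/9 mod 17. 9⁻¹ ≡ 2 (mod 17), so λ ≡ 11.
  x = λ² - 3 - 12 = 121 - 15 ≡ 4; y = λ·(3 - 4) - 0 ≡ 6. → (4, 6)
7P: (4, 6) + (12, 14). λ = (14 - 6)/(12 - 4) ≡ 8/8 mod 17. 8⁻¹ ≡ 15 (mod 17) since 8·15 = 120 ≡ 1, so λ ≡ 1.
  x = λ² - 4 - 12 = 1 - 16 ≡ 2; y = λ·(4 - 2) - 6 ≡ 13. → (2, 13)
8P: (2, 13) + (12, 14). λ = (14 - 13)/(12 - 2) ≡ 1/10 mod 17. 10⁻¹ ≡ 12 (mod 17) since 10·12 = 120 ≡ 1, so λ ≡ 12.
  x = λ² - 2 - 12 = 144 - 14 ≡ 11; y = λ·(2 - 11) - 13 ≡ 15. → (11, 15)
9P: (11, 15) + (12, 14). λ = (14 - 15)/(12 - 11) ≡ 16/1 mod 17. 1⁻¹ ≡ 1 (mod 17) since 1·1 = 1 ≡ 1, so λ ≡ 16.
  x = λ² - 11 - 12 = 256 - 23 ≡ 12; y = λ·(11 - 12) - 15 ≡ 3. → (12, 3)
10P: (12, 3) + (12, 14): same x and y₁ ≡ -y₂, so the sum is O.
10P = O, so the order is 10.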